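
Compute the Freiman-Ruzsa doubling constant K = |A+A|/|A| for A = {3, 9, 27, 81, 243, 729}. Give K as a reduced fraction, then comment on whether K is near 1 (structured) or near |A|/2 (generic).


|A| = 6.
Compute A + A by enumerating all 36 pairs.
A + A = {6, 12, 18, 30, 36, 54, 84, 90, 108, 162, 246, 252, 270, 324, 486, 732, 738, 756, 810, 972, 1458}, so |A + A| = 21.
K = |A + A| / |A| = 21/6 = 7/2 ≈ 3.5000.
Reference: AP of size 6 gives K = 11/6 ≈ 1.8333; a fully generic set of size 6 gives K ≈ 3.5000.

|A| = 6, |A + A| = 21, K = 21/6 = 7/2.


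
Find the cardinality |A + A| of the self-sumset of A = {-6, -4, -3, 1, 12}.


A + A = {a + a' : a, a' ∈ A}; |A| = 5.
General bounds: 2|A| - 1 ≤ |A + A| ≤ |A|(|A|+1)/2, i.e. 9 ≤ |A + A| ≤ 15.
Lower bound 2|A|-1 is attained iff A is an arithmetic progression.
Enumerate sums a + a' for a ≤ a' (symmetric, so this suffices):
a = -6: -6+-6=-12, -6+-4=-10, -6+-3=-9, -6+1=-5, -6+12=6
a = -4: -4+-4=-8, -4+-3=-7, -4+1=-3, -4+12=8
a = -3: -3+-3=-6, -3+1=-2, -3+12=9
a = 1: 1+1=2, 1+12=13
a = 12: 12+12=24
Distinct sums: {-12, -10, -9, -8, -7, -6, -5, -3, -2, 2, 6, 8, 9, 13, 24}
|A + A| = 15

|A + A| = 15


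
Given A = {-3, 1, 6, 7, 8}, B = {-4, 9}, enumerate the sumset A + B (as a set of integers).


A + B = {a + b : a ∈ A, b ∈ B}.
Enumerate all |A|·|B| = 5·2 = 10 pairs (a, b) and collect distinct sums.
a = -3: -3+-4=-7, -3+9=6
a = 1: 1+-4=-3, 1+9=10
a = 6: 6+-4=2, 6+9=15
a = 7: 7+-4=3, 7+9=16
a = 8: 8+-4=4, 8+9=17
Collecting distinct sums: A + B = {-7, -3, 2, 3, 4, 6, 10, 15, 16, 17}
|A + B| = 10

A + B = {-7, -3, 2, 3, 4, 6, 10, 15, 16, 17}


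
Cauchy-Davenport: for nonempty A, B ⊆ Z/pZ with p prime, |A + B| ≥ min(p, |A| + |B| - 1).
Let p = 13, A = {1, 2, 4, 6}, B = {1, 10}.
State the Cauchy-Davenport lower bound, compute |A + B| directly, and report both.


Cauchy-Davenport: |A + B| ≥ min(p, |A| + |B| - 1) for A, B nonempty in Z/pZ.
|A| = 4, |B| = 2, p = 13.
CD lower bound = min(13, 4 + 2 - 1) = min(13, 5) = 5.
Compute A + B mod 13 directly:
a = 1: 1+1=2, 1+10=11
a = 2: 2+1=3, 2+10=12
a = 4: 4+1=5, 4+10=1
a = 6: 6+1=7, 6+10=3
A + B = {1, 2, 3, 5, 7, 11, 12}, so |A + B| = 7.
Verify: 7 ≥ 5? Yes ✓.

CD lower bound = 5, actual |A + B| = 7.


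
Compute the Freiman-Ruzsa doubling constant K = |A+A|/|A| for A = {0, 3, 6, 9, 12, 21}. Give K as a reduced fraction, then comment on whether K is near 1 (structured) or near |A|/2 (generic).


|A| = 6.
Compute A + A by enumerating all 36 pairs.
A + A = {0, 3, 6, 9, 12, 15, 18, 21, 24, 27, 30, 33, 42}, so |A + A| = 13.
K = |A + A| / |A| = 13/6 (already in lowest terms) ≈ 2.1667.
Reference: AP of size 6 gives K = 11/6 ≈ 1.8333; a fully generic set of size 6 gives K ≈ 3.5000.

|A| = 6, |A + A| = 13, K = 13/6.


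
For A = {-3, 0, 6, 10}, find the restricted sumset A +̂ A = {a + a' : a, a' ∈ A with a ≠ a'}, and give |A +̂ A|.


Restricted sumset: A +̂ A = {a + a' : a ∈ A, a' ∈ A, a ≠ a'}.
Equivalently, take A + A and drop any sum 2a that is achievable ONLY as a + a for a ∈ A (i.e. sums representable only with equal summands).
Enumerate pairs (a, a') with a < a' (symmetric, so each unordered pair gives one sum; this covers all a ≠ a'):
  -3 + 0 = -3
  -3 + 6 = 3
  -3 + 10 = 7
  0 + 6 = 6
  0 + 10 = 10
  6 + 10 = 16
Collected distinct sums: {-3, 3, 6, 7, 10, 16}
|A +̂ A| = 6
(Reference bound: |A +̂ A| ≥ 2|A| - 3 for |A| ≥ 2, with |A| = 4 giving ≥ 5.)

|A +̂ A| = 6


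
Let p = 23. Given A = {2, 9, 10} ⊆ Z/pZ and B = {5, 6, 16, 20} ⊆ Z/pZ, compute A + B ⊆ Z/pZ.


Work in Z/23Z: reduce every sum a + b modulo 23.
Enumerate all 12 pairs:
a = 2: 2+5=7, 2+6=8, 2+16=18, 2+20=22
a = 9: 9+5=14, 9+6=15, 9+16=2, 9+20=6
a = 10: 10+5=15, 10+6=16, 10+16=3, 10+20=7
Distinct residues collected: {2, 3, 6, 7, 8, 14, 15, 16, 18, 22}
|A + B| = 10 (out of 23 total residues).

A + B = {2, 3, 6, 7, 8, 14, 15, 16, 18, 22}


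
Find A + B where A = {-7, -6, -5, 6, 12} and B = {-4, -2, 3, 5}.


A + B = {a + b : a ∈ A, b ∈ B}.
Enumerate all |A|·|B| = 5·4 = 20 pairs (a, b) and collect distinct sums.
a = -7: -7+-4=-11, -7+-2=-9, -7+3=-4, -7+5=-2
a = -6: -6+-4=-10, -6+-2=-8, -6+3=-3, -6+5=-1
a = -5: -5+-4=-9, -5+-2=-7, -5+3=-2, -5+5=0
a = 6: 6+-4=2, 6+-2=4, 6+3=9, 6+5=11
a = 12: 12+-4=8, 12+-2=10, 12+3=15, 12+5=17
Collecting distinct sums: A + B = {-11, -10, -9, -8, -7, -4, -3, -2, -1, 0, 2, 4, 8, 9, 10, 11, 15, 17}
|A + B| = 18

A + B = {-11, -10, -9, -8, -7, -4, -3, -2, -1, 0, 2, 4, 8, 9, 10, 11, 15, 17}


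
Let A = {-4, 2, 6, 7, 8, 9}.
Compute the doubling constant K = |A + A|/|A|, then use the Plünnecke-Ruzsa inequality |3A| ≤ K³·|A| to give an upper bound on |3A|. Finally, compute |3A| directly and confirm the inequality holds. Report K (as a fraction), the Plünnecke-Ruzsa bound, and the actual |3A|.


|A| = 6.
Step 1: Compute A + A by enumerating all 36 pairs.
A + A = {-8, -2, 2, 3, 4, 5, 8, 9, 10, 11, 12, 13, 14, 15, 16, 17, 18}, so |A + A| = 17.
Step 2: Doubling constant K = |A + A|/|A| = 17/6 = 17/6 ≈ 2.8333.
Step 3: Plünnecke-Ruzsa gives |3A| ≤ K³·|A| = (2.8333)³ · 6 ≈ 136.4722.
Step 4: Compute 3A = A + A + A directly by enumerating all triples (a,b,c) ∈ A³; |3A| = 30.
Step 5: Check 30 ≤ 136.4722? Yes ✓.

K = 17/6, Plünnecke-Ruzsa bound K³|A| ≈ 136.4722, |3A| = 30, inequality holds.


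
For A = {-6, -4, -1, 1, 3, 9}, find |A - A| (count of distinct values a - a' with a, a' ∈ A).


A - A = {a - a' : a, a' ∈ A}; |A| = 6.
Bounds: 2|A|-1 ≤ |A - A| ≤ |A|² - |A| + 1, i.e. 11 ≤ |A - A| ≤ 31.
Note: 0 ∈ A - A always (from a - a). The set is symmetric: if d ∈ A - A then -d ∈ A - A.
Enumerate nonzero differences d = a - a' with a > a' (then include -d):
Positive differences: {2, 3, 4, 5, 6, 7, 8, 9, 10, 13, 15}
Full difference set: {0} ∪ (positive diffs) ∪ (negative diffs).
|A - A| = 1 + 2·11 = 23 (matches direct enumeration: 23).

|A - A| = 23


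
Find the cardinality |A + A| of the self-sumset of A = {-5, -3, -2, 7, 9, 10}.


A + A = {a + a' : a, a' ∈ A}; |A| = 6.
General bounds: 2|A| - 1 ≤ |A + A| ≤ |A|(|A|+1)/2, i.e. 11 ≤ |A + A| ≤ 21.
Lower bound 2|A|-1 is attained iff A is an arithmetic progression.
Enumerate sums a + a' for a ≤ a' (symmetric, so this suffices):
a = -5: -5+-5=-10, -5+-3=-8, -5+-2=-7, -5+7=2, -5+9=4, -5+10=5
a = -3: -3+-3=-6, -3+-2=-5, -3+7=4, -3+9=6, -3+10=7
a = -2: -2+-2=-4, -2+7=5, -2+9=7, -2+10=8
a = 7: 7+7=14, 7+9=16, 7+10=17
a = 9: 9+9=18, 9+10=19
a = 10: 10+10=20
Distinct sums: {-10, -8, -7, -6, -5, -4, 2, 4, 5, 6, 7, 8, 14, 16, 17, 18, 19, 20}
|A + A| = 18

|A + A| = 18


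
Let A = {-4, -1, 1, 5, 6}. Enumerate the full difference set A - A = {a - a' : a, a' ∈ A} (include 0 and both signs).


A - A = {a - a' : a, a' ∈ A}.
Compute a - a' for each ordered pair (a, a'):
a = -4: -4--4=0, -4--1=-3, -4-1=-5, -4-5=-9, -4-6=-10
a = -1: -1--4=3, -1--1=0, -1-1=-2, -1-5=-6, -1-6=-7
a = 1: 1--4=5, 1--1=2, 1-1=0, 1-5=-4, 1-6=-5
a = 5: 5--4=9, 5--1=6, 5-1=4, 5-5=0, 5-6=-1
a = 6: 6--4=10, 6--1=7, 6-1=5, 6-5=1, 6-6=0
Collecting distinct values (and noting 0 appears from a-a):
A - A = {-10, -9, -7, -6, -5, -4, -3, -2, -1, 0, 1, 2, 3, 4, 5, 6, 7, 9, 10}
|A - A| = 19

A - A = {-10, -9, -7, -6, -5, -4, -3, -2, -1, 0, 1, 2, 3, 4, 5, 6, 7, 9, 10}


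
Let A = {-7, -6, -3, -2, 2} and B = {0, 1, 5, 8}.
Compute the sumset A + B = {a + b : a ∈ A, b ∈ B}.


A + B = {a + b : a ∈ A, b ∈ B}.
Enumerate all |A|·|B| = 5·4 = 20 pairs (a, b) and collect distinct sums.
a = -7: -7+0=-7, -7+1=-6, -7+5=-2, -7+8=1
a = -6: -6+0=-6, -6+1=-5, -6+5=-1, -6+8=2
a = -3: -3+0=-3, -3+1=-2, -3+5=2, -3+8=5
a = -2: -2+0=-2, -2+1=-1, -2+5=3, -2+8=6
a = 2: 2+0=2, 2+1=3, 2+5=7, 2+8=10
Collecting distinct sums: A + B = {-7, -6, -5, -3, -2, -1, 1, 2, 3, 5, 6, 7, 10}
|A + B| = 13

A + B = {-7, -6, -5, -3, -2, -1, 1, 2, 3, 5, 6, 7, 10}


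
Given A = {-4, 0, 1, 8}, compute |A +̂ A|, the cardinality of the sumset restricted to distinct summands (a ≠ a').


Restricted sumset: A +̂ A = {a + a' : a ∈ A, a' ∈ A, a ≠ a'}.
Equivalently, take A + A and drop any sum 2a that is achievable ONLY as a + a for a ∈ A (i.e. sums representable only with equal summands).
Enumerate pairs (a, a') with a < a' (symmetric, so each unordered pair gives one sum; this covers all a ≠ a'):
  -4 + 0 = -4
  -4 + 1 = -3
  -4 + 8 = 4
  0 + 1 = 1
  0 + 8 = 8
  1 + 8 = 9
Collected distinct sums: {-4, -3, 1, 4, 8, 9}
|A +̂ A| = 6
(Reference bound: |A +̂ A| ≥ 2|A| - 3 for |A| ≥ 2, with |A| = 4 giving ≥ 5.)

|A +̂ A| = 6


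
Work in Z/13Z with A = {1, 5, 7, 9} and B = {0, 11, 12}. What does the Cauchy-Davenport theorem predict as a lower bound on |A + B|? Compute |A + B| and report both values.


Cauchy-Davenport: |A + B| ≥ min(p, |A| + |B| - 1) for A, B nonempty in Z/pZ.
|A| = 4, |B| = 3, p = 13.
CD lower bound = min(13, 4 + 3 - 1) = min(13, 6) = 6.
Compute A + B mod 13 directly:
a = 1: 1+0=1, 1+11=12, 1+12=0
a = 5: 5+0=5, 5+11=3, 5+12=4
a = 7: 7+0=7, 7+11=5, 7+12=6
a = 9: 9+0=9, 9+11=7, 9+12=8
A + B = {0, 1, 3, 4, 5, 6, 7, 8, 9, 12}, so |A + B| = 10.
Verify: 10 ≥ 6? Yes ✓.

CD lower bound = 6, actual |A + B| = 10.


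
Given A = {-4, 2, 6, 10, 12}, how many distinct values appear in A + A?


A + A = {a + a' : a, a' ∈ A}; |A| = 5.
General bounds: 2|A| - 1 ≤ |A + A| ≤ |A|(|A|+1)/2, i.e. 9 ≤ |A + A| ≤ 15.
Lower bound 2|A|-1 is attained iff A is an arithmetic progression.
Enumerate sums a + a' for a ≤ a' (symmetric, so this suffices):
a = -4: -4+-4=-8, -4+2=-2, -4+6=2, -4+10=6, -4+12=8
a = 2: 2+2=4, 2+6=8, 2+10=12, 2+12=14
a = 6: 6+6=12, 6+10=16, 6+12=18
a = 10: 10+10=20, 10+12=22
a = 12: 12+12=24
Distinct sums: {-8, -2, 2, 4, 6, 8, 12, 14, 16, 18, 20, 22, 24}
|A + A| = 13

|A + A| = 13


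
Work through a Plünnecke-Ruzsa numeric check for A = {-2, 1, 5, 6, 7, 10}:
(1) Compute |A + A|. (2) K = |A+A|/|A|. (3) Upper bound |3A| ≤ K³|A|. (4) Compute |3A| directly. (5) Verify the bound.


|A| = 6.
Step 1: Compute A + A by enumerating all 36 pairs.
A + A = {-4, -1, 2, 3, 4, 5, 6, 7, 8, 10, 11, 12, 13, 14, 15, 16, 17, 20}, so |A + A| = 18.
Step 2: Doubling constant K = |A + A|/|A| = 18/6 = 18/6 ≈ 3.0000.
Step 3: Plünnecke-Ruzsa gives |3A| ≤ K³·|A| = (3.0000)³ · 6 ≈ 162.0000.
Step 4: Compute 3A = A + A + A directly by enumerating all triples (a,b,c) ∈ A³; |3A| = 31.
Step 5: Check 31 ≤ 162.0000? Yes ✓.

K = 18/6, Plünnecke-Ruzsa bound K³|A| ≈ 162.0000, |3A| = 31, inequality holds.


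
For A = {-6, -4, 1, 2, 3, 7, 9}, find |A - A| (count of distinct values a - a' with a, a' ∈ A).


A - A = {a - a' : a, a' ∈ A}; |A| = 7.
Bounds: 2|A|-1 ≤ |A - A| ≤ |A|² - |A| + 1, i.e. 13 ≤ |A - A| ≤ 43.
Note: 0 ∈ A - A always (from a - a). The set is symmetric: if d ∈ A - A then -d ∈ A - A.
Enumerate nonzero differences d = a - a' with a > a' (then include -d):
Positive differences: {1, 2, 4, 5, 6, 7, 8, 9, 11, 13, 15}
Full difference set: {0} ∪ (positive diffs) ∪ (negative diffs).
|A - A| = 1 + 2·11 = 23 (matches direct enumeration: 23).

|A - A| = 23


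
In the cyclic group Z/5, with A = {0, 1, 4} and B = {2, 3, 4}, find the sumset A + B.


Work in Z/5Z: reduce every sum a + b modulo 5.
Enumerate all 9 pairs:
a = 0: 0+2=2, 0+3=3, 0+4=4
a = 1: 1+2=3, 1+3=4, 1+4=0
a = 4: 4+2=1, 4+3=2, 4+4=3
Distinct residues collected: {0, 1, 2, 3, 4}
|A + B| = 5 (out of 5 total residues).

A + B = {0, 1, 2, 3, 4}


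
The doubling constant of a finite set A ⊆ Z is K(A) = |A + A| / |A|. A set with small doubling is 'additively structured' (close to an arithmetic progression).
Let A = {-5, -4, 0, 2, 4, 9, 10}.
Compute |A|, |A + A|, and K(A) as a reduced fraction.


|A| = 7.
Compute A + A by enumerating all 49 pairs.
A + A = {-10, -9, -8, -5, -4, -3, -2, -1, 0, 2, 4, 5, 6, 8, 9, 10, 11, 12, 13, 14, 18, 19, 20}, so |A + A| = 23.
K = |A + A| / |A| = 23/7 (already in lowest terms) ≈ 3.2857.
Reference: AP of size 7 gives K = 13/7 ≈ 1.8571; a fully generic set of size 7 gives K ≈ 4.0000.

|A| = 7, |A + A| = 23, K = 23/7.


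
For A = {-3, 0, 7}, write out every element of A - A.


A - A = {a - a' : a, a' ∈ A}.
Compute a - a' for each ordered pair (a, a'):
a = -3: -3--3=0, -3-0=-3, -3-7=-10
a = 0: 0--3=3, 0-0=0, 0-7=-7
a = 7: 7--3=10, 7-0=7, 7-7=0
Collecting distinct values (and noting 0 appears from a-a):
A - A = {-10, -7, -3, 0, 3, 7, 10}
|A - A| = 7

A - A = {-10, -7, -3, 0, 3, 7, 10}


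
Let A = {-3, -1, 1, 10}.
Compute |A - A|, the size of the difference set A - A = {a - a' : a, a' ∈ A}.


A - A = {a - a' : a, a' ∈ A}; |A| = 4.
Bounds: 2|A|-1 ≤ |A - A| ≤ |A|² - |A| + 1, i.e. 7 ≤ |A - A| ≤ 13.
Note: 0 ∈ A - A always (from a - a). The set is symmetric: if d ∈ A - A then -d ∈ A - A.
Enumerate nonzero differences d = a - a' with a > a' (then include -d):
Positive differences: {2, 4, 9, 11, 13}
Full difference set: {0} ∪ (positive diffs) ∪ (negative diffs).
|A - A| = 1 + 2·5 = 11 (matches direct enumeration: 11).

|A - A| = 11


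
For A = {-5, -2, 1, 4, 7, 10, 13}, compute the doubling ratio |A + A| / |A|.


|A| = 7.
Compute A + A by enumerating all 49 pairs.
A + A = {-10, -7, -4, -1, 2, 5, 8, 11, 14, 17, 20, 23, 26}, so |A + A| = 13.
K = |A + A| / |A| = 13/7 (already in lowest terms) ≈ 1.8571.
Reference: AP of size 7 gives K = 13/7 ≈ 1.8571; a fully generic set of size 7 gives K ≈ 4.0000.

|A| = 7, |A + A| = 13, K = 13/7.


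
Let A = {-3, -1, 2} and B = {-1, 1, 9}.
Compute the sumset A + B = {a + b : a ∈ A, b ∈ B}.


A + B = {a + b : a ∈ A, b ∈ B}.
Enumerate all |A|·|B| = 3·3 = 9 pairs (a, b) and collect distinct sums.
a = -3: -3+-1=-4, -3+1=-2, -3+9=6
a = -1: -1+-1=-2, -1+1=0, -1+9=8
a = 2: 2+-1=1, 2+1=3, 2+9=11
Collecting distinct sums: A + B = {-4, -2, 0, 1, 3, 6, 8, 11}
|A + B| = 8

A + B = {-4, -2, 0, 1, 3, 6, 8, 11}


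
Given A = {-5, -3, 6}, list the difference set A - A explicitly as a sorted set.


A - A = {a - a' : a, a' ∈ A}.
Compute a - a' for each ordered pair (a, a'):
a = -5: -5--5=0, -5--3=-2, -5-6=-11
a = -3: -3--5=2, -3--3=0, -3-6=-9
a = 6: 6--5=11, 6--3=9, 6-6=0
Collecting distinct values (and noting 0 appears from a-a):
A - A = {-11, -9, -2, 0, 2, 9, 11}
|A - A| = 7

A - A = {-11, -9, -2, 0, 2, 9, 11}


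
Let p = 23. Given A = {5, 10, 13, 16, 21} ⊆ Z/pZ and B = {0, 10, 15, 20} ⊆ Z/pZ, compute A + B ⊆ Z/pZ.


Work in Z/23Z: reduce every sum a + b modulo 23.
Enumerate all 20 pairs:
a = 5: 5+0=5, 5+10=15, 5+15=20, 5+20=2
a = 10: 10+0=10, 10+10=20, 10+15=2, 10+20=7
a = 13: 13+0=13, 13+10=0, 13+15=5, 13+20=10
a = 16: 16+0=16, 16+10=3, 16+15=8, 16+20=13
a = 21: 21+0=21, 21+10=8, 21+15=13, 21+20=18
Distinct residues collected: {0, 2, 3, 5, 7, 8, 10, 13, 15, 16, 18, 20, 21}
|A + B| = 13 (out of 23 total residues).

A + B = {0, 2, 3, 5, 7, 8, 10, 13, 15, 16, 18, 20, 21}


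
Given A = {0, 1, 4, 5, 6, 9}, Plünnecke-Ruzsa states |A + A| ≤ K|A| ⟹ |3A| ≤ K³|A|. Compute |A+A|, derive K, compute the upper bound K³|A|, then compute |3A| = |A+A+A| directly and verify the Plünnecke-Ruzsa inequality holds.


|A| = 6.
Step 1: Compute A + A by enumerating all 36 pairs.
A + A = {0, 1, 2, 4, 5, 6, 7, 8, 9, 10, 11, 12, 13, 14, 15, 18}, so |A + A| = 16.
Step 2: Doubling constant K = |A + A|/|A| = 16/6 = 16/6 ≈ 2.6667.
Step 3: Plünnecke-Ruzsa gives |3A| ≤ K³·|A| = (2.6667)³ · 6 ≈ 113.7778.
Step 4: Compute 3A = A + A + A directly by enumerating all triples (a,b,c) ∈ A³; |3A| = 26.
Step 5: Check 26 ≤ 113.7778? Yes ✓.

K = 16/6, Plünnecke-Ruzsa bound K³|A| ≈ 113.7778, |3A| = 26, inequality holds.


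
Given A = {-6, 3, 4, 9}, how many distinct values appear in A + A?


A + A = {a + a' : a, a' ∈ A}; |A| = 4.
General bounds: 2|A| - 1 ≤ |A + A| ≤ |A|(|A|+1)/2, i.e. 7 ≤ |A + A| ≤ 10.
Lower bound 2|A|-1 is attained iff A is an arithmetic progression.
Enumerate sums a + a' for a ≤ a' (symmetric, so this suffices):
a = -6: -6+-6=-12, -6+3=-3, -6+4=-2, -6+9=3
a = 3: 3+3=6, 3+4=7, 3+9=12
a = 4: 4+4=8, 4+9=13
a = 9: 9+9=18
Distinct sums: {-12, -3, -2, 3, 6, 7, 8, 12, 13, 18}
|A + A| = 10

|A + A| = 10


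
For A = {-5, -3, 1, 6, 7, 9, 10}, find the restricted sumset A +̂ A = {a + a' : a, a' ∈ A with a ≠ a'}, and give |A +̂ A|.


Restricted sumset: A +̂ A = {a + a' : a ∈ A, a' ∈ A, a ≠ a'}.
Equivalently, take A + A and drop any sum 2a that is achievable ONLY as a + a for a ∈ A (i.e. sums representable only with equal summands).
Enumerate pairs (a, a') with a < a' (symmetric, so each unordered pair gives one sum; this covers all a ≠ a'):
  -5 + -3 = -8
  -5 + 1 = -4
  -5 + 6 = 1
  -5 + 7 = 2
  -5 + 9 = 4
  -5 + 10 = 5
  -3 + 1 = -2
  -3 + 6 = 3
  -3 + 7 = 4
  -3 + 9 = 6
  -3 + 10 = 7
  1 + 6 = 7
  1 + 7 = 8
  1 + 9 = 10
  1 + 10 = 11
  6 + 7 = 13
  6 + 9 = 15
  6 + 10 = 16
  7 + 9 = 16
  7 + 10 = 17
  9 + 10 = 19
Collected distinct sums: {-8, -4, -2, 1, 2, 3, 4, 5, 6, 7, 8, 10, 11, 13, 15, 16, 17, 19}
|A +̂ A| = 18
(Reference bound: |A +̂ A| ≥ 2|A| - 3 for |A| ≥ 2, with |A| = 7 giving ≥ 11.)

|A +̂ A| = 18


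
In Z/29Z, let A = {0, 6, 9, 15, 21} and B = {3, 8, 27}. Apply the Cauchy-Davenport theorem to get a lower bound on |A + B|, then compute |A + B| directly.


Cauchy-Davenport: |A + B| ≥ min(p, |A| + |B| - 1) for A, B nonempty in Z/pZ.
|A| = 5, |B| = 3, p = 29.
CD lower bound = min(29, 5 + 3 - 1) = min(29, 7) = 7.
Compute A + B mod 29 directly:
a = 0: 0+3=3, 0+8=8, 0+27=27
a = 6: 6+3=9, 6+8=14, 6+27=4
a = 9: 9+3=12, 9+8=17, 9+27=7
a = 15: 15+3=18, 15+8=23, 15+27=13
a = 21: 21+3=24, 21+8=0, 21+27=19
A + B = {0, 3, 4, 7, 8, 9, 12, 13, 14, 17, 18, 19, 23, 24, 27}, so |A + B| = 15.
Verify: 15 ≥ 7? Yes ✓.

CD lower bound = 7, actual |A + B| = 15.


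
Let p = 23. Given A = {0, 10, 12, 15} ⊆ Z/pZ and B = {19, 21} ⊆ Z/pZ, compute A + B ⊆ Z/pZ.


Work in Z/23Z: reduce every sum a + b modulo 23.
Enumerate all 8 pairs:
a = 0: 0+19=19, 0+21=21
a = 10: 10+19=6, 10+21=8
a = 12: 12+19=8, 12+21=10
a = 15: 15+19=11, 15+21=13
Distinct residues collected: {6, 8, 10, 11, 13, 19, 21}
|A + B| = 7 (out of 23 total residues).

A + B = {6, 8, 10, 11, 13, 19, 21}


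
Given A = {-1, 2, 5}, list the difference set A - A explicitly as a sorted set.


A - A = {a - a' : a, a' ∈ A}.
Compute a - a' for each ordered pair (a, a'):
a = -1: -1--1=0, -1-2=-3, -1-5=-6
a = 2: 2--1=3, 2-2=0, 2-5=-3
a = 5: 5--1=6, 5-2=3, 5-5=0
Collecting distinct values (and noting 0 appears from a-a):
A - A = {-6, -3, 0, 3, 6}
|A - A| = 5

A - A = {-6, -3, 0, 3, 6}


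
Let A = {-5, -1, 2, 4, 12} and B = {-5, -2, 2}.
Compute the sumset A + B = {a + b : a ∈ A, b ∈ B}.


A + B = {a + b : a ∈ A, b ∈ B}.
Enumerate all |A|·|B| = 5·3 = 15 pairs (a, b) and collect distinct sums.
a = -5: -5+-5=-10, -5+-2=-7, -5+2=-3
a = -1: -1+-5=-6, -1+-2=-3, -1+2=1
a = 2: 2+-5=-3, 2+-2=0, 2+2=4
a = 4: 4+-5=-1, 4+-2=2, 4+2=6
a = 12: 12+-5=7, 12+-2=10, 12+2=14
Collecting distinct sums: A + B = {-10, -7, -6, -3, -1, 0, 1, 2, 4, 6, 7, 10, 14}
|A + B| = 13

A + B = {-10, -7, -6, -3, -1, 0, 1, 2, 4, 6, 7, 10, 14}


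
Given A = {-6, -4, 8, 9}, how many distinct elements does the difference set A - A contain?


A - A = {a - a' : a, a' ∈ A}; |A| = 4.
Bounds: 2|A|-1 ≤ |A - A| ≤ |A|² - |A| + 1, i.e. 7 ≤ |A - A| ≤ 13.
Note: 0 ∈ A - A always (from a - a). The set is symmetric: if d ∈ A - A then -d ∈ A - A.
Enumerate nonzero differences d = a - a' with a > a' (then include -d):
Positive differences: {1, 2, 12, 13, 14, 15}
Full difference set: {0} ∪ (positive diffs) ∪ (negative diffs).
|A - A| = 1 + 2·6 = 13 (matches direct enumeration: 13).

|A - A| = 13


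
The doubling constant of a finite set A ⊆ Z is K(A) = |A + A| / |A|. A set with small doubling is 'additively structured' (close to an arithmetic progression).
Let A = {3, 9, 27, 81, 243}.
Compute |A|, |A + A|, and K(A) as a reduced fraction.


|A| = 5.
Compute A + A by enumerating all 25 pairs.
A + A = {6, 12, 18, 30, 36, 54, 84, 90, 108, 162, 246, 252, 270, 324, 486}, so |A + A| = 15.
K = |A + A| / |A| = 15/5 = 3/1 ≈ 3.0000.
Reference: AP of size 5 gives K = 9/5 ≈ 1.8000; a fully generic set of size 5 gives K ≈ 3.0000.

|A| = 5, |A + A| = 15, K = 15/5 = 3/1.


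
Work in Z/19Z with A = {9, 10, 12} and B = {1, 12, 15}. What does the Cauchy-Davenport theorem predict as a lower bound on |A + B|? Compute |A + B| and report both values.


Cauchy-Davenport: |A + B| ≥ min(p, |A| + |B| - 1) for A, B nonempty in Z/pZ.
|A| = 3, |B| = 3, p = 19.
CD lower bound = min(19, 3 + 3 - 1) = min(19, 5) = 5.
Compute A + B mod 19 directly:
a = 9: 9+1=10, 9+12=2, 9+15=5
a = 10: 10+1=11, 10+12=3, 10+15=6
a = 12: 12+1=13, 12+12=5, 12+15=8
A + B = {2, 3, 5, 6, 8, 10, 11, 13}, so |A + B| = 8.
Verify: 8 ≥ 5? Yes ✓.

CD lower bound = 5, actual |A + B| = 8.


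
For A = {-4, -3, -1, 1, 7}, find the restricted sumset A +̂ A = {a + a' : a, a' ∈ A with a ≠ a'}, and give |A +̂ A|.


Restricted sumset: A +̂ A = {a + a' : a ∈ A, a' ∈ A, a ≠ a'}.
Equivalently, take A + A and drop any sum 2a that is achievable ONLY as a + a for a ∈ A (i.e. sums representable only with equal summands).
Enumerate pairs (a, a') with a < a' (symmetric, so each unordered pair gives one sum; this covers all a ≠ a'):
  -4 + -3 = -7
  -4 + -1 = -5
  -4 + 1 = -3
  -4 + 7 = 3
  -3 + -1 = -4
  -3 + 1 = -2
  -3 + 7 = 4
  -1 + 1 = 0
  -1 + 7 = 6
  1 + 7 = 8
Collected distinct sums: {-7, -5, -4, -3, -2, 0, 3, 4, 6, 8}
|A +̂ A| = 10
(Reference bound: |A +̂ A| ≥ 2|A| - 3 for |A| ≥ 2, with |A| = 5 giving ≥ 7.)

|A +̂ A| = 10


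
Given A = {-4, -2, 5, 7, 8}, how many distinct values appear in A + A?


A + A = {a + a' : a, a' ∈ A}; |A| = 5.
General bounds: 2|A| - 1 ≤ |A + A| ≤ |A|(|A|+1)/2, i.e. 9 ≤ |A + A| ≤ 15.
Lower bound 2|A|-1 is attained iff A is an arithmetic progression.
Enumerate sums a + a' for a ≤ a' (symmetric, so this suffices):
a = -4: -4+-4=-8, -4+-2=-6, -4+5=1, -4+7=3, -4+8=4
a = -2: -2+-2=-4, -2+5=3, -2+7=5, -2+8=6
a = 5: 5+5=10, 5+7=12, 5+8=13
a = 7: 7+7=14, 7+8=15
a = 8: 8+8=16
Distinct sums: {-8, -6, -4, 1, 3, 4, 5, 6, 10, 12, 13, 14, 15, 16}
|A + A| = 14

|A + A| = 14


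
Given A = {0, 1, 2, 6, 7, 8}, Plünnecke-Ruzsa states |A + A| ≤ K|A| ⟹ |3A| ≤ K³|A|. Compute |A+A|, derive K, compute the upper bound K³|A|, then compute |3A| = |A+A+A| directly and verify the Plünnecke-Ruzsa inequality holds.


|A| = 6.
Step 1: Compute A + A by enumerating all 36 pairs.
A + A = {0, 1, 2, 3, 4, 6, 7, 8, 9, 10, 12, 13, 14, 15, 16}, so |A + A| = 15.
Step 2: Doubling constant K = |A + A|/|A| = 15/6 = 15/6 ≈ 2.5000.
Step 3: Plünnecke-Ruzsa gives |3A| ≤ K³·|A| = (2.5000)³ · 6 ≈ 93.7500.
Step 4: Compute 3A = A + A + A directly by enumerating all triples (a,b,c) ∈ A³; |3A| = 25.
Step 5: Check 25 ≤ 93.7500? Yes ✓.

K = 15/6, Plünnecke-Ruzsa bound K³|A| ≈ 93.7500, |3A| = 25, inequality holds.


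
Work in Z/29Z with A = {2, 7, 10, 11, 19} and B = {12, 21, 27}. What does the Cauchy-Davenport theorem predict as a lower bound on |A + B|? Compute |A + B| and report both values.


Cauchy-Davenport: |A + B| ≥ min(p, |A| + |B| - 1) for A, B nonempty in Z/pZ.
|A| = 5, |B| = 3, p = 29.
CD lower bound = min(29, 5 + 3 - 1) = min(29, 7) = 7.
Compute A + B mod 29 directly:
a = 2: 2+12=14, 2+21=23, 2+27=0
a = 7: 7+12=19, 7+21=28, 7+27=5
a = 10: 10+12=22, 10+21=2, 10+27=8
a = 11: 11+12=23, 11+21=3, 11+27=9
a = 19: 19+12=2, 19+21=11, 19+27=17
A + B = {0, 2, 3, 5, 8, 9, 11, 14, 17, 19, 22, 23, 28}, so |A + B| = 13.
Verify: 13 ≥ 7? Yes ✓.

CD lower bound = 7, actual |A + B| = 13.


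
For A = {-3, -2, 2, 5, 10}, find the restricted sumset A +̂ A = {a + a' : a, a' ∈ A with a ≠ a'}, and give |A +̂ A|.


Restricted sumset: A +̂ A = {a + a' : a ∈ A, a' ∈ A, a ≠ a'}.
Equivalently, take A + A and drop any sum 2a that is achievable ONLY as a + a for a ∈ A (i.e. sums representable only with equal summands).
Enumerate pairs (a, a') with a < a' (symmetric, so each unordered pair gives one sum; this covers all a ≠ a'):
  -3 + -2 = -5
  -3 + 2 = -1
  -3 + 5 = 2
  -3 + 10 = 7
  -2 + 2 = 0
  -2 + 5 = 3
  -2 + 10 = 8
  2 + 5 = 7
  2 + 10 = 12
  5 + 10 = 15
Collected distinct sums: {-5, -1, 0, 2, 3, 7, 8, 12, 15}
|A +̂ A| = 9
(Reference bound: |A +̂ A| ≥ 2|A| - 3 for |A| ≥ 2, with |A| = 5 giving ≥ 7.)

|A +̂ A| = 9


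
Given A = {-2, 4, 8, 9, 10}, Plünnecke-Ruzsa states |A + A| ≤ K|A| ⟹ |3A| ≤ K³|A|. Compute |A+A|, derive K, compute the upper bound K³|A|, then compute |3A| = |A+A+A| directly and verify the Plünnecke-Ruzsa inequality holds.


|A| = 5.
Step 1: Compute A + A by enumerating all 25 pairs.
A + A = {-4, 2, 6, 7, 8, 12, 13, 14, 16, 17, 18, 19, 20}, so |A + A| = 13.
Step 2: Doubling constant K = |A + A|/|A| = 13/5 = 13/5 ≈ 2.6000.
Step 3: Plünnecke-Ruzsa gives |3A| ≤ K³·|A| = (2.6000)³ · 5 ≈ 87.8800.
Step 4: Compute 3A = A + A + A directly by enumerating all triples (a,b,c) ∈ A³; |3A| = 24.
Step 5: Check 24 ≤ 87.8800? Yes ✓.

K = 13/5, Plünnecke-Ruzsa bound K³|A| ≈ 87.8800, |3A| = 24, inequality holds.


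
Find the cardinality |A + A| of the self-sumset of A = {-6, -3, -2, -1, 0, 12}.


A + A = {a + a' : a, a' ∈ A}; |A| = 6.
General bounds: 2|A| - 1 ≤ |A + A| ≤ |A|(|A|+1)/2, i.e. 11 ≤ |A + A| ≤ 21.
Lower bound 2|A|-1 is attained iff A is an arithmetic progression.
Enumerate sums a + a' for a ≤ a' (symmetric, so this suffices):
a = -6: -6+-6=-12, -6+-3=-9, -6+-2=-8, -6+-1=-7, -6+0=-6, -6+12=6
a = -3: -3+-3=-6, -3+-2=-5, -3+-1=-4, -3+0=-3, -3+12=9
a = -2: -2+-2=-4, -2+-1=-3, -2+0=-2, -2+12=10
a = -1: -1+-1=-2, -1+0=-1, -1+12=11
a = 0: 0+0=0, 0+12=12
a = 12: 12+12=24
Distinct sums: {-12, -9, -8, -7, -6, -5, -4, -3, -2, -1, 0, 6, 9, 10, 11, 12, 24}
|A + A| = 17

|A + A| = 17


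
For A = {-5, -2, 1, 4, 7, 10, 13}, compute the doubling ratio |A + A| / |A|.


|A| = 7.
Compute A + A by enumerating all 49 pairs.
A + A = {-10, -7, -4, -1, 2, 5, 8, 11, 14, 17, 20, 23, 26}, so |A + A| = 13.
K = |A + A| / |A| = 13/7 (already in lowest terms) ≈ 1.8571.
Reference: AP of size 7 gives K = 13/7 ≈ 1.8571; a fully generic set of size 7 gives K ≈ 4.0000.

|A| = 7, |A + A| = 13, K = 13/7.


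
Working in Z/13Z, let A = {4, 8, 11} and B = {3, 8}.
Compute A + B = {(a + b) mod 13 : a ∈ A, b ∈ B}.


Work in Z/13Z: reduce every sum a + b modulo 13.
Enumerate all 6 pairs:
a = 4: 4+3=7, 4+8=12
a = 8: 8+3=11, 8+8=3
a = 11: 11+3=1, 11+8=6
Distinct residues collected: {1, 3, 6, 7, 11, 12}
|A + B| = 6 (out of 13 total residues).

A + B = {1, 3, 6, 7, 11, 12}


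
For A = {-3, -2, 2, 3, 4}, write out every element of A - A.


A - A = {a - a' : a, a' ∈ A}.
Compute a - a' for each ordered pair (a, a'):
a = -3: -3--3=0, -3--2=-1, -3-2=-5, -3-3=-6, -3-4=-7
a = -2: -2--3=1, -2--2=0, -2-2=-4, -2-3=-5, -2-4=-6
a = 2: 2--3=5, 2--2=4, 2-2=0, 2-3=-1, 2-4=-2
a = 3: 3--3=6, 3--2=5, 3-2=1, 3-3=0, 3-4=-1
a = 4: 4--3=7, 4--2=6, 4-2=2, 4-3=1, 4-4=0
Collecting distinct values (and noting 0 appears from a-a):
A - A = {-7, -6, -5, -4, -2, -1, 0, 1, 2, 4, 5, 6, 7}
|A - A| = 13

A - A = {-7, -6, -5, -4, -2, -1, 0, 1, 2, 4, 5, 6, 7}


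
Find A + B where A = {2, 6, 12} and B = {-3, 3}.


A + B = {a + b : a ∈ A, b ∈ B}.
Enumerate all |A|·|B| = 3·2 = 6 pairs (a, b) and collect distinct sums.
a = 2: 2+-3=-1, 2+3=5
a = 6: 6+-3=3, 6+3=9
a = 12: 12+-3=9, 12+3=15
Collecting distinct sums: A + B = {-1, 3, 5, 9, 15}
|A + B| = 5

A + B = {-1, 3, 5, 9, 15}


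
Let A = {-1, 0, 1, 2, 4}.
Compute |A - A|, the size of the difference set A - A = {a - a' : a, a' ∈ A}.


A - A = {a - a' : a, a' ∈ A}; |A| = 5.
Bounds: 2|A|-1 ≤ |A - A| ≤ |A|² - |A| + 1, i.e. 9 ≤ |A - A| ≤ 21.
Note: 0 ∈ A - A always (from a - a). The set is symmetric: if d ∈ A - A then -d ∈ A - A.
Enumerate nonzero differences d = a - a' with a > a' (then include -d):
Positive differences: {1, 2, 3, 4, 5}
Full difference set: {0} ∪ (positive diffs) ∪ (negative diffs).
|A - A| = 1 + 2·5 = 11 (matches direct enumeration: 11).

|A - A| = 11


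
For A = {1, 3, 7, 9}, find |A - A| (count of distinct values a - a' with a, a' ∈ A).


A - A = {a - a' : a, a' ∈ A}; |A| = 4.
Bounds: 2|A|-1 ≤ |A - A| ≤ |A|² - |A| + 1, i.e. 7 ≤ |A - A| ≤ 13.
Note: 0 ∈ A - A always (from a - a). The set is symmetric: if d ∈ A - A then -d ∈ A - A.
Enumerate nonzero differences d = a - a' with a > a' (then include -d):
Positive differences: {2, 4, 6, 8}
Full difference set: {0} ∪ (positive diffs) ∪ (negative diffs).
|A - A| = 1 + 2·4 = 9 (matches direct enumeration: 9).

|A - A| = 9


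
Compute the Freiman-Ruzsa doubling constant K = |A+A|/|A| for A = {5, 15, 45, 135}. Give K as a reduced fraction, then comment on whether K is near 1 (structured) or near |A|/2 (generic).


|A| = 4.
Compute A + A by enumerating all 16 pairs.
A + A = {10, 20, 30, 50, 60, 90, 140, 150, 180, 270}, so |A + A| = 10.
K = |A + A| / |A| = 10/4 = 5/2 ≈ 2.5000.
Reference: AP of size 4 gives K = 7/4 ≈ 1.7500; a fully generic set of size 4 gives K ≈ 2.5000.

|A| = 4, |A + A| = 10, K = 10/4 = 5/2.


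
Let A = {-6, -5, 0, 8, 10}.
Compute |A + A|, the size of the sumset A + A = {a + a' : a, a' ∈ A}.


A + A = {a + a' : a, a' ∈ A}; |A| = 5.
General bounds: 2|A| - 1 ≤ |A + A| ≤ |A|(|A|+1)/2, i.e. 9 ≤ |A + A| ≤ 15.
Lower bound 2|A|-1 is attained iff A is an arithmetic progression.
Enumerate sums a + a' for a ≤ a' (symmetric, so this suffices):
a = -6: -6+-6=-12, -6+-5=-11, -6+0=-6, -6+8=2, -6+10=4
a = -5: -5+-5=-10, -5+0=-5, -5+8=3, -5+10=5
a = 0: 0+0=0, 0+8=8, 0+10=10
a = 8: 8+8=16, 8+10=18
a = 10: 10+10=20
Distinct sums: {-12, -11, -10, -6, -5, 0, 2, 3, 4, 5, 8, 10, 16, 18, 20}
|A + A| = 15

|A + A| = 15


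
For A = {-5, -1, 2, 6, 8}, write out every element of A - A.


A - A = {a - a' : a, a' ∈ A}.
Compute a - a' for each ordered pair (a, a'):
a = -5: -5--5=0, -5--1=-4, -5-2=-7, -5-6=-11, -5-8=-13
a = -1: -1--5=4, -1--1=0, -1-2=-3, -1-6=-7, -1-8=-9
a = 2: 2--5=7, 2--1=3, 2-2=0, 2-6=-4, 2-8=-6
a = 6: 6--5=11, 6--1=7, 6-2=4, 6-6=0, 6-8=-2
a = 8: 8--5=13, 8--1=9, 8-2=6, 8-6=2, 8-8=0
Collecting distinct values (and noting 0 appears from a-a):
A - A = {-13, -11, -9, -7, -6, -4, -3, -2, 0, 2, 3, 4, 6, 7, 9, 11, 13}
|A - A| = 17

A - A = {-13, -11, -9, -7, -6, -4, -3, -2, 0, 2, 3, 4, 6, 7, 9, 11, 13}


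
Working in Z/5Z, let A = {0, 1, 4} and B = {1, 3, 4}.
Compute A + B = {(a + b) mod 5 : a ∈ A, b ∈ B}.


Work in Z/5Z: reduce every sum a + b modulo 5.
Enumerate all 9 pairs:
a = 0: 0+1=1, 0+3=3, 0+4=4
a = 1: 1+1=2, 1+3=4, 1+4=0
a = 4: 4+1=0, 4+3=2, 4+4=3
Distinct residues collected: {0, 1, 2, 3, 4}
|A + B| = 5 (out of 5 total residues).

A + B = {0, 1, 2, 3, 4}


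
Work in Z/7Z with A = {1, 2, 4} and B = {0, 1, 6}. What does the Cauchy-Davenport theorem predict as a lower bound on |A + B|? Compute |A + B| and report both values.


Cauchy-Davenport: |A + B| ≥ min(p, |A| + |B| - 1) for A, B nonempty in Z/pZ.
|A| = 3, |B| = 3, p = 7.
CD lower bound = min(7, 3 + 3 - 1) = min(7, 5) = 5.
Compute A + B mod 7 directly:
a = 1: 1+0=1, 1+1=2, 1+6=0
a = 2: 2+0=2, 2+1=3, 2+6=1
a = 4: 4+0=4, 4+1=5, 4+6=3
A + B = {0, 1, 2, 3, 4, 5}, so |A + B| = 6.
Verify: 6 ≥ 5? Yes ✓.

CD lower bound = 5, actual |A + B| = 6.


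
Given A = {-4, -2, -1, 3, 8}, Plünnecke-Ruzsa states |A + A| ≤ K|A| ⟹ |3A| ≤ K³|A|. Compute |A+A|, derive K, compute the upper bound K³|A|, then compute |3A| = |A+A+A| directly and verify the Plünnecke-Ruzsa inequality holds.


|A| = 5.
Step 1: Compute A + A by enumerating all 25 pairs.
A + A = {-8, -6, -5, -4, -3, -2, -1, 1, 2, 4, 6, 7, 11, 16}, so |A + A| = 14.
Step 2: Doubling constant K = |A + A|/|A| = 14/5 = 14/5 ≈ 2.8000.
Step 3: Plünnecke-Ruzsa gives |3A| ≤ K³·|A| = (2.8000)³ · 5 ≈ 109.7600.
Step 4: Compute 3A = A + A + A directly by enumerating all triples (a,b,c) ∈ A³; |3A| = 26.
Step 5: Check 26 ≤ 109.7600? Yes ✓.

K = 14/5, Plünnecke-Ruzsa bound K³|A| ≈ 109.7600, |3A| = 26, inequality holds.


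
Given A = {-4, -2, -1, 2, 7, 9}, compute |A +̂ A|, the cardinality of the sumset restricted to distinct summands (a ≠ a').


Restricted sumset: A +̂ A = {a + a' : a ∈ A, a' ∈ A, a ≠ a'}.
Equivalently, take A + A and drop any sum 2a that is achievable ONLY as a + a for a ∈ A (i.e. sums representable only with equal summands).
Enumerate pairs (a, a') with a < a' (symmetric, so each unordered pair gives one sum; this covers all a ≠ a'):
  -4 + -2 = -6
  -4 + -1 = -5
  -4 + 2 = -2
  -4 + 7 = 3
  -4 + 9 = 5
  -2 + -1 = -3
  -2 + 2 = 0
  -2 + 7 = 5
  -2 + 9 = 7
  -1 + 2 = 1
  -1 + 7 = 6
  -1 + 9 = 8
  2 + 7 = 9
  2 + 9 = 11
  7 + 9 = 16
Collected distinct sums: {-6, -5, -3, -2, 0, 1, 3, 5, 6, 7, 8, 9, 11, 16}
|A +̂ A| = 14
(Reference bound: |A +̂ A| ≥ 2|A| - 3 for |A| ≥ 2, with |A| = 6 giving ≥ 9.)

|A +̂ A| = 14


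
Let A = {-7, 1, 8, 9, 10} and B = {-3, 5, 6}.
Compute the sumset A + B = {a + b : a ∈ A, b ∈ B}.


A + B = {a + b : a ∈ A, b ∈ B}.
Enumerate all |A|·|B| = 5·3 = 15 pairs (a, b) and collect distinct sums.
a = -7: -7+-3=-10, -7+5=-2, -7+6=-1
a = 1: 1+-3=-2, 1+5=6, 1+6=7
a = 8: 8+-3=5, 8+5=13, 8+6=14
a = 9: 9+-3=6, 9+5=14, 9+6=15
a = 10: 10+-3=7, 10+5=15, 10+6=16
Collecting distinct sums: A + B = {-10, -2, -1, 5, 6, 7, 13, 14, 15, 16}
|A + B| = 10

A + B = {-10, -2, -1, 5, 6, 7, 13, 14, 15, 16}


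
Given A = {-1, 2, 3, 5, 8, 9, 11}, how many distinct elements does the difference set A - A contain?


A - A = {a - a' : a, a' ∈ A}; |A| = 7.
Bounds: 2|A|-1 ≤ |A - A| ≤ |A|² - |A| + 1, i.e. 13 ≤ |A - A| ≤ 43.
Note: 0 ∈ A - A always (from a - a). The set is symmetric: if d ∈ A - A then -d ∈ A - A.
Enumerate nonzero differences d = a - a' with a > a' (then include -d):
Positive differences: {1, 2, 3, 4, 5, 6, 7, 8, 9, 10, 12}
Full difference set: {0} ∪ (positive diffs) ∪ (negative diffs).
|A - A| = 1 + 2·11 = 23 (matches direct enumeration: 23).

|A - A| = 23


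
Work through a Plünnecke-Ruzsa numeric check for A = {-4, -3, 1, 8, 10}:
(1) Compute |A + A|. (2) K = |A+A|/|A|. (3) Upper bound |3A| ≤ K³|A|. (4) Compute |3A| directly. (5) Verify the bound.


|A| = 5.
Step 1: Compute A + A by enumerating all 25 pairs.
A + A = {-8, -7, -6, -3, -2, 2, 4, 5, 6, 7, 9, 11, 16, 18, 20}, so |A + A| = 15.
Step 2: Doubling constant K = |A + A|/|A| = 15/5 = 15/5 ≈ 3.0000.
Step 3: Plünnecke-Ruzsa gives |3A| ≤ K³·|A| = (3.0000)³ · 5 ≈ 135.0000.
Step 4: Compute 3A = A + A + A directly by enumerating all triples (a,b,c) ∈ A³; |3A| = 31.
Step 5: Check 31 ≤ 135.0000? Yes ✓.

K = 15/5, Plünnecke-Ruzsa bound K³|A| ≈ 135.0000, |3A| = 31, inequality holds.


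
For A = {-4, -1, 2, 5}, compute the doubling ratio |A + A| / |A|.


|A| = 4.
Compute A + A by enumerating all 16 pairs.
A + A = {-8, -5, -2, 1, 4, 7, 10}, so |A + A| = 7.
K = |A + A| / |A| = 7/4 (already in lowest terms) ≈ 1.7500.
Reference: AP of size 4 gives K = 7/4 ≈ 1.7500; a fully generic set of size 4 gives K ≈ 2.5000.

|A| = 4, |A + A| = 7, K = 7/4.


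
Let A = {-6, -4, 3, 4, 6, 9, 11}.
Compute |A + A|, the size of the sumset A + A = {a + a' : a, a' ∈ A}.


A + A = {a + a' : a, a' ∈ A}; |A| = 7.
General bounds: 2|A| - 1 ≤ |A + A| ≤ |A|(|A|+1)/2, i.e. 13 ≤ |A + A| ≤ 28.
Lower bound 2|A|-1 is attained iff A is an arithmetic progression.
Enumerate sums a + a' for a ≤ a' (symmetric, so this suffices):
a = -6: -6+-6=-12, -6+-4=-10, -6+3=-3, -6+4=-2, -6+6=0, -6+9=3, -6+11=5
a = -4: -4+-4=-8, -4+3=-1, -4+4=0, -4+6=2, -4+9=5, -4+11=7
a = 3: 3+3=6, 3+4=7, 3+6=9, 3+9=12, 3+11=14
a = 4: 4+4=8, 4+6=10, 4+9=13, 4+11=15
a = 6: 6+6=12, 6+9=15, 6+11=17
a = 9: 9+9=18, 9+11=20
a = 11: 11+11=22
Distinct sums: {-12, -10, -8, -3, -2, -1, 0, 2, 3, 5, 6, 7, 8, 9, 10, 12, 13, 14, 15, 17, 18, 20, 22}
|A + A| = 23

|A + A| = 23


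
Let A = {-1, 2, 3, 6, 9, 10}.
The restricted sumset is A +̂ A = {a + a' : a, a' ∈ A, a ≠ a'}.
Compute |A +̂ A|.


Restricted sumset: A +̂ A = {a + a' : a ∈ A, a' ∈ A, a ≠ a'}.
Equivalently, take A + A and drop any sum 2a that is achievable ONLY as a + a for a ∈ A (i.e. sums representable only with equal summands).
Enumerate pairs (a, a') with a < a' (symmetric, so each unordered pair gives one sum; this covers all a ≠ a'):
  -1 + 2 = 1
  -1 + 3 = 2
  -1 + 6 = 5
  -1 + 9 = 8
  -1 + 10 = 9
  2 + 3 = 5
  2 + 6 = 8
  2 + 9 = 11
  2 + 10 = 12
  3 + 6 = 9
  3 + 9 = 12
  3 + 10 = 13
  6 + 9 = 15
  6 + 10 = 16
  9 + 10 = 19
Collected distinct sums: {1, 2, 5, 8, 9, 11, 12, 13, 15, 16, 19}
|A +̂ A| = 11
(Reference bound: |A +̂ A| ≥ 2|A| - 3 for |A| ≥ 2, with |A| = 6 giving ≥ 9.)

|A +̂ A| = 11


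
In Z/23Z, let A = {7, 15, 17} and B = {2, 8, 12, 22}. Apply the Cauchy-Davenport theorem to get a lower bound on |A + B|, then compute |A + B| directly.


Cauchy-Davenport: |A + B| ≥ min(p, |A| + |B| - 1) for A, B nonempty in Z/pZ.
|A| = 3, |B| = 4, p = 23.
CD lower bound = min(23, 3 + 4 - 1) = min(23, 6) = 6.
Compute A + B mod 23 directly:
a = 7: 7+2=9, 7+8=15, 7+12=19, 7+22=6
a = 15: 15+2=17, 15+8=0, 15+12=4, 15+22=14
a = 17: 17+2=19, 17+8=2, 17+12=6, 17+22=16
A + B = {0, 2, 4, 6, 9, 14, 15, 16, 17, 19}, so |A + B| = 10.
Verify: 10 ≥ 6? Yes ✓.

CD lower bound = 6, actual |A + B| = 10.


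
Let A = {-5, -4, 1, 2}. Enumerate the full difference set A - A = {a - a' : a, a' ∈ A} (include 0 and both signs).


A - A = {a - a' : a, a' ∈ A}.
Compute a - a' for each ordered pair (a, a'):
a = -5: -5--5=0, -5--4=-1, -5-1=-6, -5-2=-7
a = -4: -4--5=1, -4--4=0, -4-1=-5, -4-2=-6
a = 1: 1--5=6, 1--4=5, 1-1=0, 1-2=-1
a = 2: 2--5=7, 2--4=6, 2-1=1, 2-2=0
Collecting distinct values (and noting 0 appears from a-a):
A - A = {-7, -6, -5, -1, 0, 1, 5, 6, 7}
|A - A| = 9

A - A = {-7, -6, -5, -1, 0, 1, 5, 6, 7}


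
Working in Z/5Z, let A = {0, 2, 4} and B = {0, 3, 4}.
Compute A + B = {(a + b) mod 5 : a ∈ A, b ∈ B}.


Work in Z/5Z: reduce every sum a + b modulo 5.
Enumerate all 9 pairs:
a = 0: 0+0=0, 0+3=3, 0+4=4
a = 2: 2+0=2, 2+3=0, 2+4=1
a = 4: 4+0=4, 4+3=2, 4+4=3
Distinct residues collected: {0, 1, 2, 3, 4}
|A + B| = 5 (out of 5 total residues).

A + B = {0, 1, 2, 3, 4}


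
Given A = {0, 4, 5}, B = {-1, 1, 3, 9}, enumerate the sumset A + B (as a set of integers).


A + B = {a + b : a ∈ A, b ∈ B}.
Enumerate all |A|·|B| = 3·4 = 12 pairs (a, b) and collect distinct sums.
a = 0: 0+-1=-1, 0+1=1, 0+3=3, 0+9=9
a = 4: 4+-1=3, 4+1=5, 4+3=7, 4+9=13
a = 5: 5+-1=4, 5+1=6, 5+3=8, 5+9=14
Collecting distinct sums: A + B = {-1, 1, 3, 4, 5, 6, 7, 8, 9, 13, 14}
|A + B| = 11

A + B = {-1, 1, 3, 4, 5, 6, 7, 8, 9, 13, 14}


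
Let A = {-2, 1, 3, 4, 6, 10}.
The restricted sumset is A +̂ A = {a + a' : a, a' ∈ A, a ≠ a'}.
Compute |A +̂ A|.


Restricted sumset: A +̂ A = {a + a' : a ∈ A, a' ∈ A, a ≠ a'}.
Equivalently, take A + A and drop any sum 2a that is achievable ONLY as a + a for a ∈ A (i.e. sums representable only with equal summands).
Enumerate pairs (a, a') with a < a' (symmetric, so each unordered pair gives one sum; this covers all a ≠ a'):
  -2 + 1 = -1
  -2 + 3 = 1
  -2 + 4 = 2
  -2 + 6 = 4
  -2 + 10 = 8
  1 + 3 = 4
  1 + 4 = 5
  1 + 6 = 7
  1 + 10 = 11
  3 + 4 = 7
  3 + 6 = 9
  3 + 10 = 13
  4 + 6 = 10
  4 + 10 = 14
  6 + 10 = 16
Collected distinct sums: {-1, 1, 2, 4, 5, 7, 8, 9, 10, 11, 13, 14, 16}
|A +̂ A| = 13
(Reference bound: |A +̂ A| ≥ 2|A| - 3 for |A| ≥ 2, with |A| = 6 giving ≥ 9.)

|A +̂ A| = 13


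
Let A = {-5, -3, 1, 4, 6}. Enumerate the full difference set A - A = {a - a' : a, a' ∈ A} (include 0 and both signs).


A - A = {a - a' : a, a' ∈ A}.
Compute a - a' for each ordered pair (a, a'):
a = -5: -5--5=0, -5--3=-2, -5-1=-6, -5-4=-9, -5-6=-11
a = -3: -3--5=2, -3--3=0, -3-1=-4, -3-4=-7, -3-6=-9
a = 1: 1--5=6, 1--3=4, 1-1=0, 1-4=-3, 1-6=-5
a = 4: 4--5=9, 4--3=7, 4-1=3, 4-4=0, 4-6=-2
a = 6: 6--5=11, 6--3=9, 6-1=5, 6-4=2, 6-6=0
Collecting distinct values (and noting 0 appears from a-a):
A - A = {-11, -9, -7, -6, -5, -4, -3, -2, 0, 2, 3, 4, 5, 6, 7, 9, 11}
|A - A| = 17

A - A = {-11, -9, -7, -6, -5, -4, -3, -2, 0, 2, 3, 4, 5, 6, 7, 9, 11}


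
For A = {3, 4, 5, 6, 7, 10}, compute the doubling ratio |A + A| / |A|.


|A| = 6.
Compute A + A by enumerating all 36 pairs.
A + A = {6, 7, 8, 9, 10, 11, 12, 13, 14, 15, 16, 17, 20}, so |A + A| = 13.
K = |A + A| / |A| = 13/6 (already in lowest terms) ≈ 2.1667.
Reference: AP of size 6 gives K = 11/6 ≈ 1.8333; a fully generic set of size 6 gives K ≈ 3.5000.

|A| = 6, |A + A| = 13, K = 13/6.
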